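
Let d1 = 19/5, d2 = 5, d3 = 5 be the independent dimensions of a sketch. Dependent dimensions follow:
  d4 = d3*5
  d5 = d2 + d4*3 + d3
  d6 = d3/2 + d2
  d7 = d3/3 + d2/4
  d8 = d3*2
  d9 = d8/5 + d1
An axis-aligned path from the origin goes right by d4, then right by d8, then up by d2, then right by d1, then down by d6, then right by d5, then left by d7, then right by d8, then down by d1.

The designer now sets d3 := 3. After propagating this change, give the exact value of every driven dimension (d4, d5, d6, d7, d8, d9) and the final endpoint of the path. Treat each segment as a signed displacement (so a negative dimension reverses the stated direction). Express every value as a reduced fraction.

Apply edit: d3 := 3
  d4 = d3*5 = 15
  d5 = d2 + d4*3 + d3 = 53
  d6 = d3/2 + d2 = 13/2
  d7 = d3/3 + d2/4 = 9/4
  d8 = d3*2 = 6
  d9 = d8/5 + d1 = 5
Walk from origin (0, 0):
  seg 1: right by d4 = 15 → (15, 0)
  seg 2: right by d8 = 6 → (21, 0)
  seg 3: up by d2 = 5 → (21, 5)
  seg 4: right by d1 = 19/5 → (124/5, 5)
  seg 5: down by d6 = 13/2 → (124/5, -3/2)
  seg 6: right by d5 = 53 → (389/5, -3/2)
  seg 7: left by d7 = 9/4 → (1511/20, -3/2)
  seg 8: right by d8 = 6 → (1631/20, -3/2)
  seg 9: down by d1 = 19/5 → (1631/20, -53/10)

d4 = 15
d5 = 53
d6 = 13/2
d7 = 9/4
d8 = 6
d9 = 5
endpoint = (1631/20, -53/10)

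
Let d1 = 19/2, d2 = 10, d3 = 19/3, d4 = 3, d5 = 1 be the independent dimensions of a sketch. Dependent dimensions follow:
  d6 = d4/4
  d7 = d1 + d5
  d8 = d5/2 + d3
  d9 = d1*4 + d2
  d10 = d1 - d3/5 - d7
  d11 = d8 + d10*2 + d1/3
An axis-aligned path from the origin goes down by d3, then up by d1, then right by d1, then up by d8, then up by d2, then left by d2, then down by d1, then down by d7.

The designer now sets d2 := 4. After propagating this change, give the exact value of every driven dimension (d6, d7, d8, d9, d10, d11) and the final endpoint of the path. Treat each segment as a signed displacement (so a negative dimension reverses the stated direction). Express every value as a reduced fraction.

Apply edit: d2 := 4
  d6 = d4/4 = 3/4
  d7 = d1 + d5 = 21/2
  d8 = d5/2 + d3 = 41/6
  d9 = d1*4 + d2 = 42
  d10 = d1 - d3/5 - d7 = -34/15
  d11 = d8 + d10*2 + d1/3 = 82/15
Walk from origin (0, 0):
  seg 1: down by d3 = 19/3 → (0, -19/3)
  seg 2: up by d1 = 19/2 → (0, 19/6)
  seg 3: right by d1 = 19/2 → (19/2, 19/6)
  seg 4: up by d8 = 41/6 → (19/2, 10)
  seg 5: up by d2 = 4 → (19/2, 14)
  seg 6: left by d2 = 4 → (11/2, 14)
  seg 7: down by d1 = 19/2 → (11/2, 9/2)
  seg 8: down by d7 = 21/2 → (11/2, -6)

d6 = 3/4
d7 = 21/2
d8 = 41/6
d9 = 42
d10 = -34/15
d11 = 82/15
endpoint = (11/2, -6)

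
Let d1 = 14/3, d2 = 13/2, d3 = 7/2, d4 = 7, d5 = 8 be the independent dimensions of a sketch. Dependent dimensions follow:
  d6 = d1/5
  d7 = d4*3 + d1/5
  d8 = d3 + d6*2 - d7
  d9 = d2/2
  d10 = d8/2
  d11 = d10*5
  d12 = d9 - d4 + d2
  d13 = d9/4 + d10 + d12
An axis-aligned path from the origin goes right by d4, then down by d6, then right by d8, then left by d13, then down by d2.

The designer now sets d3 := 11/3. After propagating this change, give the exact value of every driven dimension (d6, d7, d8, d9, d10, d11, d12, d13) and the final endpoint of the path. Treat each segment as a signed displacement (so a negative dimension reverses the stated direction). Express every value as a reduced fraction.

d6 = 14/15
d7 = 329/15
d8 = -82/5
d9 = 13/4
d10 = -41/5
d11 = -41
d12 = 11/4
d13 = -371/80
endpoint = (-381/80, -223/30)

Apply edit: d3 := 11/3
  d6 = d1/5 = 14/15
  d7 = d4*3 + d1/5 = 329/15
  d8 = d3 + d6*2 - d7 = -82/5
  d9 = d2/2 = 13/4
  d10 = d8/2 = -41/5
  d11 = d10*5 = -41
  d12 = d9 - d4 + d2 = 11/4
  d13 = d9/4 + d10 + d12 = -371/80
Walk from origin (0, 0):
  seg 1: right by d4 = 7 → (7, 0)
  seg 2: down by d6 = 14/15 → (7, -14/15)
  seg 3: right by d8 = -82/5 → (-47/5, -14/15)
  seg 4: left by d13 = -371/80 → (-381/80, -14/15)
  seg 5: down by d2 = 13/2 → (-381/80, -223/30)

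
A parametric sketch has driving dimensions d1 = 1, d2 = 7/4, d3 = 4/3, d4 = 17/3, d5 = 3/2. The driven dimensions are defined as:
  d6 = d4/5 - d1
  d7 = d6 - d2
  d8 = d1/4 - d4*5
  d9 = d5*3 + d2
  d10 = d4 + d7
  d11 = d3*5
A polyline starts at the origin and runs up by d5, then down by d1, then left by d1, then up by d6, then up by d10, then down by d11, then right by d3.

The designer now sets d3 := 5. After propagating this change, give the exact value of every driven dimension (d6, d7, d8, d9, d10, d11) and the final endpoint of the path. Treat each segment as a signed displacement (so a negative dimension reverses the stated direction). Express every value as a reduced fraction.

Apply edit: d3 := 5
  d6 = d4/5 - d1 = 2/15
  d7 = d6 - d2 = -97/60
  d8 = d1/4 - d4*5 = -337/12
  d9 = d5*3 + d2 = 25/4
  d10 = d4 + d7 = 81/20
  d11 = d3*5 = 25
Walk from origin (0, 0):
  seg 1: up by d5 = 3/2 → (0, 3/2)
  seg 2: down by d1 = 1 → (0, 1/2)
  seg 3: left by d1 = 1 → (-1, 1/2)
  seg 4: up by d6 = 2/15 → (-1, 19/30)
  seg 5: up by d10 = 81/20 → (-1, 281/60)
  seg 6: down by d11 = 25 → (-1, -1219/60)
  seg 7: right by d3 = 5 → (4, -1219/60)

d6 = 2/15
d7 = -97/60
d8 = -337/12
d9 = 25/4
d10 = 81/20
d11 = 25
endpoint = (4, -1219/60)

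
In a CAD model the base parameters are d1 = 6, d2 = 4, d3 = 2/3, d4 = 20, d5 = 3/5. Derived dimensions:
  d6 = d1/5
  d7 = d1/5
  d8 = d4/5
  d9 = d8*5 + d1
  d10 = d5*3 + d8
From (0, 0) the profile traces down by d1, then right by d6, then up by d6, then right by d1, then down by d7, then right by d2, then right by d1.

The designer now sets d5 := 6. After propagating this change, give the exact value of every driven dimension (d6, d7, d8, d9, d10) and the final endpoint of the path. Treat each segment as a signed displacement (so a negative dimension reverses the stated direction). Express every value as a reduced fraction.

Apply edit: d5 := 6
  d6 = d1/5 = 6/5
  d7 = d1/5 = 6/5
  d8 = d4/5 = 4
  d9 = d8*5 + d1 = 26
  d10 = d5*3 + d8 = 22
Walk from origin (0, 0):
  seg 1: down by d1 = 6 → (0, -6)
  seg 2: right by d6 = 6/5 → (6/5, -6)
  seg 3: up by d6 = 6/5 → (6/5, -24/5)
  seg 4: right by d1 = 6 → (36/5, -24/5)
  seg 5: down by d7 = 6/5 → (36/5, -6)
  seg 6: right by d2 = 4 → (56/5, -6)
  seg 7: right by d1 = 6 → (86/5, -6)

d6 = 6/5
d7 = 6/5
d8 = 4
d9 = 26
d10 = 22
endpoint = (86/5, -6)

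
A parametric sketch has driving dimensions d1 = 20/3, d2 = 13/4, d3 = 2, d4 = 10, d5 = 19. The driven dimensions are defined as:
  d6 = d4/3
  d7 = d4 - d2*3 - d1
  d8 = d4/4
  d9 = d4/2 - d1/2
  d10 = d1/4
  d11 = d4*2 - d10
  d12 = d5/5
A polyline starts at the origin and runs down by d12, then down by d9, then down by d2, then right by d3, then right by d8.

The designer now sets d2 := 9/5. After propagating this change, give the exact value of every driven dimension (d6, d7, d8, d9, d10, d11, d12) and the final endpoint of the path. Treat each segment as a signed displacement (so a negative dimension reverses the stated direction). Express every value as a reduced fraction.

Apply edit: d2 := 9/5
  d6 = d4/3 = 10/3
  d7 = d4 - d2*3 - d1 = -31/15
  d8 = d4/4 = 5/2
  d9 = d4/2 - d1/2 = 5/3
  d10 = d1/4 = 5/3
  d11 = d4*2 - d10 = 55/3
  d12 = d5/5 = 19/5
Walk from origin (0, 0):
  seg 1: down by d12 = 19/5 → (0, -19/5)
  seg 2: down by d9 = 5/3 → (0, -82/15)
  seg 3: down by d2 = 9/5 → (0, -109/15)
  seg 4: right by d3 = 2 → (2, -109/15)
  seg 5: right by d8 = 5/2 → (9/2, -109/15)

d6 = 10/3
d7 = -31/15
d8 = 5/2
d9 = 5/3
d10 = 5/3
d11 = 55/3
d12 = 19/5
endpoint = (9/2, -109/15)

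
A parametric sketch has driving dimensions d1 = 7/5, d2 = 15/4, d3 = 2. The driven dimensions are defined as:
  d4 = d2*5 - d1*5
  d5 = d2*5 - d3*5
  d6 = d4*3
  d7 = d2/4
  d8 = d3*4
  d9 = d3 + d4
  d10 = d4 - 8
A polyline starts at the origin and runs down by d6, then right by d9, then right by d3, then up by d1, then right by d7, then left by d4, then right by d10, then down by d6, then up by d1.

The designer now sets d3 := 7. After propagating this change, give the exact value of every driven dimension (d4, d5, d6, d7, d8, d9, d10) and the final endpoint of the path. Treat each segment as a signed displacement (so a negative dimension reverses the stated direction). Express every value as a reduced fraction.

Apply edit: d3 := 7
  d4 = d2*5 - d1*5 = 47/4
  d5 = d2*5 - d3*5 = -65/4
  d6 = d4*3 = 141/4
  d7 = d2/4 = 15/16
  d8 = d3*4 = 28
  d9 = d3 + d4 = 75/4
  d10 = d4 - 8 = 15/4
Walk from origin (0, 0):
  seg 1: down by d6 = 141/4 → (0, -141/4)
  seg 2: right by d9 = 75/4 → (75/4, -141/4)
  seg 3: right by d3 = 7 → (103/4, -141/4)
  seg 4: up by d1 = 7/5 → (103/4, -677/20)
  seg 5: right by d7 = 15/16 → (427/16, -677/20)
  seg 6: left by d4 = 47/4 → (239/16, -677/20)
  seg 7: right by d10 = 15/4 → (299/16, -677/20)
  seg 8: down by d6 = 141/4 → (299/16, -691/10)
  seg 9: up by d1 = 7/5 → (299/16, -677/10)

d4 = 47/4
d5 = -65/4
d6 = 141/4
d7 = 15/16
d8 = 28
d9 = 75/4
d10 = 15/4
endpoint = (299/16, -677/10)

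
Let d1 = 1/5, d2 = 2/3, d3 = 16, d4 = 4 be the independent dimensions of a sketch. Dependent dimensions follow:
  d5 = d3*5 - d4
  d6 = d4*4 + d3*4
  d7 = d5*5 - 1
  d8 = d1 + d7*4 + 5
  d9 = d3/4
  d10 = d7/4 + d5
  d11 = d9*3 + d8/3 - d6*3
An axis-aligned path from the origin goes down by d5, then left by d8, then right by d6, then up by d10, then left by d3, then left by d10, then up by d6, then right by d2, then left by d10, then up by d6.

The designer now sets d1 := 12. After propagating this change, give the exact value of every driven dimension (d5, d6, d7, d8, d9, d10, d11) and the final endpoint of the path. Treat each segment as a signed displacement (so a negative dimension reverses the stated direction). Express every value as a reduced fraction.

Apply edit: d1 := 12
  d5 = d3*5 - d4 = 76
  d6 = d4*4 + d3*4 = 80
  d7 = d5*5 - 1 = 379
  d8 = d1 + d7*4 + 5 = 1533
  d9 = d3/4 = 4
  d10 = d7/4 + d5 = 683/4
  d11 = d9*3 + d8/3 - d6*3 = 283
Walk from origin (0, 0):
  seg 1: down by d5 = 76 → (0, -76)
  seg 2: left by d8 = 1533 → (-1533, -76)
  seg 3: right by d6 = 80 → (-1453, -76)
  seg 4: up by d10 = 683/4 → (-1453, 379/4)
  seg 5: left by d3 = 16 → (-1469, 379/4)
  seg 6: left by d10 = 683/4 → (-6559/4, 379/4)
  seg 7: up by d6 = 80 → (-6559/4, 699/4)
  seg 8: right by d2 = 2/3 → (-19669/12, 699/4)
  seg 9: left by d10 = 683/4 → (-10859/6, 699/4)
  seg 10: up by d6 = 80 → (-10859/6, 1019/4)

d5 = 76
d6 = 80
d7 = 379
d8 = 1533
d9 = 4
d10 = 683/4
d11 = 283
endpoint = (-10859/6, 1019/4)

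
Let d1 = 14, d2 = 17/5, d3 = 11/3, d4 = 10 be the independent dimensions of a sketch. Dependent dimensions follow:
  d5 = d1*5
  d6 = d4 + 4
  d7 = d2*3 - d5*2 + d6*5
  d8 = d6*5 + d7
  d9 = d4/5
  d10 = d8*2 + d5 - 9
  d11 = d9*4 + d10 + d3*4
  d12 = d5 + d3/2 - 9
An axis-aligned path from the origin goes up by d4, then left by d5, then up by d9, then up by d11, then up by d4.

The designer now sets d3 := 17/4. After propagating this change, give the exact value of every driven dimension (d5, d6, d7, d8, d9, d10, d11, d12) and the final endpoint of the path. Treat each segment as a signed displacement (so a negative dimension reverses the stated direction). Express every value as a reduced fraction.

Apply edit: d3 := 17/4
  d5 = d1*5 = 70
  d6 = d4 + 4 = 14
  d7 = d2*3 - d5*2 + d6*5 = -299/5
  d8 = d6*5 + d7 = 51/5
  d9 = d4/5 = 2
  d10 = d8*2 + d5 - 9 = 407/5
  d11 = d9*4 + d10 + d3*4 = 532/5
  d12 = d5 + d3/2 - 9 = 505/8
Walk from origin (0, 0):
  seg 1: up by d4 = 10 → (0, 10)
  seg 2: left by d5 = 70 → (-70, 10)
  seg 3: up by d9 = 2 → (-70, 12)
  seg 4: up by d11 = 532/5 → (-70, 592/5)
  seg 5: up by d4 = 10 → (-70, 642/5)

d5 = 70
d6 = 14
d7 = -299/5
d8 = 51/5
d9 = 2
d10 = 407/5
d11 = 532/5
d12 = 505/8
endpoint = (-70, 642/5)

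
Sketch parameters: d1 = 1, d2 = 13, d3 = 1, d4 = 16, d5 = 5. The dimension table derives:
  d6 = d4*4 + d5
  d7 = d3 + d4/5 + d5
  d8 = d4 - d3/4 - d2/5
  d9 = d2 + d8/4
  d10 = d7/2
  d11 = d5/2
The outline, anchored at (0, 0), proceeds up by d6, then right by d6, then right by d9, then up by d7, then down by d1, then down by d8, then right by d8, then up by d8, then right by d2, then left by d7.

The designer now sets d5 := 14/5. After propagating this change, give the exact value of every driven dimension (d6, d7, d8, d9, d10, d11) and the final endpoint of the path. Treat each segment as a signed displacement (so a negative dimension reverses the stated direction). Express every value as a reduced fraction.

d6 = 334/5
d7 = 7
d8 = 263/20
d9 = 1303/80
d10 = 7/2
d11 = 7/5
endpoint = (8179/80, 364/5)

Apply edit: d5 := 14/5
  d6 = d4*4 + d5 = 334/5
  d7 = d3 + d4/5 + d5 = 7
  d8 = d4 - d3/4 - d2/5 = 263/20
  d9 = d2 + d8/4 = 1303/80
  d10 = d7/2 = 7/2
  d11 = d5/2 = 7/5
Walk from origin (0, 0):
  seg 1: up by d6 = 334/5 → (0, 334/5)
  seg 2: right by d6 = 334/5 → (334/5, 334/5)
  seg 3: right by d9 = 1303/80 → (6647/80, 334/5)
  seg 4: up by d7 = 7 → (6647/80, 369/5)
  seg 5: down by d1 = 1 → (6647/80, 364/5)
  seg 6: down by d8 = 263/20 → (6647/80, 1193/20)
  seg 7: right by d8 = 263/20 → (7699/80, 1193/20)
  seg 8: up by d8 = 263/20 → (7699/80, 364/5)
  seg 9: right by d2 = 13 → (8739/80, 364/5)
  seg 10: left by d7 = 7 → (8179/80, 364/5)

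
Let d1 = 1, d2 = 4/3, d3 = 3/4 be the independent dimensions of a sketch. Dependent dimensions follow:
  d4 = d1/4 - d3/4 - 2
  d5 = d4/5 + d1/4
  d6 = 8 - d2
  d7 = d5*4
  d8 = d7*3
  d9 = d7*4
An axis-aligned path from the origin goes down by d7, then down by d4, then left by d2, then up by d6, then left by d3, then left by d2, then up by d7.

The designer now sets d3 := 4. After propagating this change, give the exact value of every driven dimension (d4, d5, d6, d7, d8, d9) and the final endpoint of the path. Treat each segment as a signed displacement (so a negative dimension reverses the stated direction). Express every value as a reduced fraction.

Apply edit: d3 := 4
  d4 = d1/4 - d3/4 - 2 = -11/4
  d5 = d4/5 + d1/4 = -3/10
  d6 = 8 - d2 = 20/3
  d7 = d5*4 = -6/5
  d8 = d7*3 = -18/5
  d9 = d7*4 = -24/5
Walk from origin (0, 0):
  seg 1: down by d7 = -6/5 → (0, 6/5)
  seg 2: down by d4 = -11/4 → (0, 79/20)
  seg 3: left by d2 = 4/3 → (-4/3, 79/20)
  seg 4: up by d6 = 20/3 → (-4/3, 637/60)
  seg 5: left by d3 = 4 → (-16/3, 637/60)
  seg 6: left by d2 = 4/3 → (-20/3, 637/60)
  seg 7: up by d7 = -6/5 → (-20/3, 113/12)

d4 = -11/4
d5 = -3/10
d6 = 20/3
d7 = -6/5
d8 = -18/5
d9 = -24/5
endpoint = (-20/3, 113/12)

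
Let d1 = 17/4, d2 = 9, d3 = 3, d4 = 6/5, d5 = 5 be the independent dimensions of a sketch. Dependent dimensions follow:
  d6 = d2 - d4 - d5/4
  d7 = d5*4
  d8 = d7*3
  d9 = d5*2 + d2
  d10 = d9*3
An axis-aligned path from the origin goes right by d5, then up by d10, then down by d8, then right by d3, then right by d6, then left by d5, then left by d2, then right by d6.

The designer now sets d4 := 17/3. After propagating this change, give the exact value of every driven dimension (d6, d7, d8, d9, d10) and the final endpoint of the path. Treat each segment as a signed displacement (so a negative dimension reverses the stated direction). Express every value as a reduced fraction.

Apply edit: d4 := 17/3
  d6 = d2 - d4 - d5/4 = 25/12
  d7 = d5*4 = 20
  d8 = d7*3 = 60
  d9 = d5*2 + d2 = 19
  d10 = d9*3 = 57
Walk from origin (0, 0):
  seg 1: right by d5 = 5 → (5, 0)
  seg 2: up by d10 = 57 → (5, 57)
  seg 3: down by d8 = 60 → (5, -3)
  seg 4: right by d3 = 3 → (8, -3)
  seg 5: right by d6 = 25/12 → (121/12, -3)
  seg 6: left by d5 = 5 → (61/12, -3)
  seg 7: left by d2 = 9 → (-47/12, -3)
  seg 8: right by d6 = 25/12 → (-11/6, -3)

d6 = 25/12
d7 = 20
d8 = 60
d9 = 19
d10 = 57
endpoint = (-11/6, -3)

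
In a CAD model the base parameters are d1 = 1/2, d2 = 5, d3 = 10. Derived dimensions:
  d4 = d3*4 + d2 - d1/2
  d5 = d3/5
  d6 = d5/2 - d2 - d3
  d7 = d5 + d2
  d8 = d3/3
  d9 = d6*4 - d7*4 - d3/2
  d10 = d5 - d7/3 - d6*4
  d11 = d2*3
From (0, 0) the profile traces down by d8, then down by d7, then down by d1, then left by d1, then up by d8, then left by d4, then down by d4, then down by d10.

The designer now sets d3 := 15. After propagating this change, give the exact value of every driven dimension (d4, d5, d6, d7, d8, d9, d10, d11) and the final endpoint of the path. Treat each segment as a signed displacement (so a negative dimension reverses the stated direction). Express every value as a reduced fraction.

d4 = 259/4
d5 = 3
d6 = -37/2
d7 = 8
d8 = 5
d9 = -227/2
d10 = 223/3
d11 = 15
endpoint = (-261/4, -1771/12)

Apply edit: d3 := 15
  d4 = d3*4 + d2 - d1/2 = 259/4
  d5 = d3/5 = 3
  d6 = d5/2 - d2 - d3 = -37/2
  d7 = d5 + d2 = 8
  d8 = d3/3 = 5
  d9 = d6*4 - d7*4 - d3/2 = -227/2
  d10 = d5 - d7/3 - d6*4 = 223/3
  d11 = d2*3 = 15
Walk from origin (0, 0):
  seg 1: down by d8 = 5 → (0, -5)
  seg 2: down by d7 = 8 → (0, -13)
  seg 3: down by d1 = 1/2 → (0, -27/2)
  seg 4: left by d1 = 1/2 → (-1/2, -27/2)
  seg 5: up by d8 = 5 → (-1/2, -17/2)
  seg 6: left by d4 = 259/4 → (-261/4, -17/2)
  seg 7: down by d4 = 259/4 → (-261/4, -293/4)
  seg 8: down by d10 = 223/3 → (-261/4, -1771/12)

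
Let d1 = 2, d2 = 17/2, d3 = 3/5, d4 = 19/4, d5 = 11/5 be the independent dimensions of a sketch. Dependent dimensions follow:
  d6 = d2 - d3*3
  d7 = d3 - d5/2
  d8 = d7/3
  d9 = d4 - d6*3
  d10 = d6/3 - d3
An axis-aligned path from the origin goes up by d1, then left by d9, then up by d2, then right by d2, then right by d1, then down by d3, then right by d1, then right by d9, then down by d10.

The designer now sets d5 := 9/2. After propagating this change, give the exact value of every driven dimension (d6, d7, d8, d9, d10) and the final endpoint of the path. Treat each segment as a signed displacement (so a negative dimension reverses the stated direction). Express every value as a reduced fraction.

Apply edit: d5 := 9/2
  d6 = d2 - d3*3 = 67/10
  d7 = d3 - d5/2 = -33/20
  d8 = d7/3 = -11/20
  d9 = d4 - d6*3 = -307/20
  d10 = d6/3 - d3 = 49/30
Walk from origin (0, 0):
  seg 1: up by d1 = 2 → (0, 2)
  seg 2: left by d9 = -307/20 → (307/20, 2)
  seg 3: up by d2 = 17/2 → (307/20, 21/2)
  seg 4: right by d2 = 17/2 → (477/20, 21/2)
  seg 5: right by d1 = 2 → (517/20, 21/2)
  seg 6: down by d3 = 3/5 → (517/20, 99/10)
  seg 7: right by d1 = 2 → (557/20, 99/10)
  seg 8: right by d9 = -307/20 → (25/2, 99/10)
  seg 9: down by d10 = 49/30 → (25/2, 124/15)

d6 = 67/10
d7 = -33/20
d8 = -11/20
d9 = -307/20
d10 = 49/30
endpoint = (25/2, 124/15)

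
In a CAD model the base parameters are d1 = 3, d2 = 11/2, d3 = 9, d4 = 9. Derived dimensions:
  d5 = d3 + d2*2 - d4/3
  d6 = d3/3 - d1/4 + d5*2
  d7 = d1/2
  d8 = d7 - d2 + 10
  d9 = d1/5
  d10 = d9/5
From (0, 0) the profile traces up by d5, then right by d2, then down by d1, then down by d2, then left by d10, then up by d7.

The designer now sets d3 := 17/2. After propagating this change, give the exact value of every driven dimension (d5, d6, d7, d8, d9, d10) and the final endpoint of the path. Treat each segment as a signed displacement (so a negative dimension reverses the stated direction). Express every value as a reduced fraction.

d5 = 33/2
d6 = 421/12
d7 = 3/2
d8 = 6
d9 = 3/5
d10 = 3/25
endpoint = (269/50, 19/2)

Apply edit: d3 := 17/2
  d5 = d3 + d2*2 - d4/3 = 33/2
  d6 = d3/3 - d1/4 + d5*2 = 421/12
  d7 = d1/2 = 3/2
  d8 = d7 - d2 + 10 = 6
  d9 = d1/5 = 3/5
  d10 = d9/5 = 3/25
Walk from origin (0, 0):
  seg 1: up by d5 = 33/2 → (0, 33/2)
  seg 2: right by d2 = 11/2 → (11/2, 33/2)
  seg 3: down by d1 = 3 → (11/2, 27/2)
  seg 4: down by d2 = 11/2 → (11/2, 8)
  seg 5: left by d10 = 3/25 → (269/50, 8)
  seg 6: up by d7 = 3/2 → (269/50, 19/2)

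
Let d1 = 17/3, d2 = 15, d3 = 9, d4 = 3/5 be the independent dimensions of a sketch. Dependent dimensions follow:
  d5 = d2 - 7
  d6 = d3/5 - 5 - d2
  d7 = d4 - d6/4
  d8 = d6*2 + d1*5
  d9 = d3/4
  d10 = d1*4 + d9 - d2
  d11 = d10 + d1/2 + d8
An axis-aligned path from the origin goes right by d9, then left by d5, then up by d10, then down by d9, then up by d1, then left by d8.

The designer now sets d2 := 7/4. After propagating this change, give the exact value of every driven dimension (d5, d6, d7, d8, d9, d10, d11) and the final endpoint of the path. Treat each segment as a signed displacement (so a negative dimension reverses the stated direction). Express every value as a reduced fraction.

d5 = -21/4
d6 = -99/20
d7 = 147/80
d8 = 553/30
d9 = 9/4
d10 = 139/6
d11 = 1333/30
endpoint = (-164/15, 319/12)

Apply edit: d2 := 7/4
  d5 = d2 - 7 = -21/4
  d6 = d3/5 - 5 - d2 = -99/20
  d7 = d4 - d6/4 = 147/80
  d8 = d6*2 + d1*5 = 553/30
  d9 = d3/4 = 9/4
  d10 = d1*4 + d9 - d2 = 139/6
  d11 = d10 + d1/2 + d8 = 1333/30
Walk from origin (0, 0):
  seg 1: right by d9 = 9/4 → (9/4, 0)
  seg 2: left by d5 = -21/4 → (15/2, 0)
  seg 3: up by d10 = 139/6 → (15/2, 139/6)
  seg 4: down by d9 = 9/4 → (15/2, 251/12)
  seg 5: up by d1 = 17/3 → (15/2, 319/12)
  seg 6: left by d8 = 553/30 → (-164/15, 319/12)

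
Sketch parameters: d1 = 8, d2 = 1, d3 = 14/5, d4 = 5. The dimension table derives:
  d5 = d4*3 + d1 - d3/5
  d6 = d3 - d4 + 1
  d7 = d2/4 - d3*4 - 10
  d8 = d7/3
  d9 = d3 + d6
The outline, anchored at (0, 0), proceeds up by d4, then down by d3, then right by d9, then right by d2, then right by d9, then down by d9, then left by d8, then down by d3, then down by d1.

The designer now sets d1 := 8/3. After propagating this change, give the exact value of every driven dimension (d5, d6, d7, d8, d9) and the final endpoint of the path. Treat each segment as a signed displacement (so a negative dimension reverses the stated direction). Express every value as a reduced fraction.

Apply edit: d1 := 8/3
  d5 = d4*3 + d1 - d3/5 = 1283/75
  d6 = d3 - d4 + 1 = -6/5
  d7 = d2/4 - d3*4 - 10 = -419/20
  d8 = d7/3 = -419/60
  d9 = d3 + d6 = 8/5
Walk from origin (0, 0):
  seg 1: up by d4 = 5 → (0, 5)
  seg 2: down by d3 = 14/5 → (0, 11/5)
  seg 3: right by d9 = 8/5 → (8/5, 11/5)
  seg 4: right by d2 = 1 → (13/5, 11/5)
  seg 5: right by d9 = 8/5 → (21/5, 11/5)
  seg 6: down by d9 = 8/5 → (21/5, 3/5)
  seg 7: left by d8 = -419/60 → (671/60, 3/5)
  seg 8: down by d3 = 14/5 → (671/60, -11/5)
  seg 9: down by d1 = 8/3 → (671/60, -73/15)

d5 = 1283/75
d6 = -6/5
d7 = -419/20
d8 = -419/60
d9 = 8/5
endpoint = (671/60, -73/15)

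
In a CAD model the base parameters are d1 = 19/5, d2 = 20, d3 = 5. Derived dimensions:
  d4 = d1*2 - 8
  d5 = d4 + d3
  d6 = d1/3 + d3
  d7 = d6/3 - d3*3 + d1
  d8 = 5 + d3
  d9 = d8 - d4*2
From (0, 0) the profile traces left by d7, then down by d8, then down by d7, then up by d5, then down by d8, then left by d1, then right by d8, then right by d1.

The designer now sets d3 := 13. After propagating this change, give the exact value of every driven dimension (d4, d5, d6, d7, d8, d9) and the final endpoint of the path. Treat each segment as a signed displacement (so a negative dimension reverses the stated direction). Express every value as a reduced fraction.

d4 = -2/5
d5 = 63/5
d6 = 214/15
d7 = -274/9
d8 = 18
d9 = 94/5
endpoint = (436/9, 317/45)

Apply edit: d3 := 13
  d4 = d1*2 - 8 = -2/5
  d5 = d4 + d3 = 63/5
  d6 = d1/3 + d3 = 214/15
  d7 = d6/3 - d3*3 + d1 = -274/9
  d8 = 5 + d3 = 18
  d9 = d8 - d4*2 = 94/5
Walk from origin (0, 0):
  seg 1: left by d7 = -274/9 → (274/9, 0)
  seg 2: down by d8 = 18 → (274/9, -18)
  seg 3: down by d7 = -274/9 → (274/9, 112/9)
  seg 4: up by d5 = 63/5 → (274/9, 1127/45)
  seg 5: down by d8 = 18 → (274/9, 317/45)
  seg 6: left by d1 = 19/5 → (1199/45, 317/45)
  seg 7: right by d8 = 18 → (2009/45, 317/45)
  seg 8: right by d1 = 19/5 → (436/9, 317/45)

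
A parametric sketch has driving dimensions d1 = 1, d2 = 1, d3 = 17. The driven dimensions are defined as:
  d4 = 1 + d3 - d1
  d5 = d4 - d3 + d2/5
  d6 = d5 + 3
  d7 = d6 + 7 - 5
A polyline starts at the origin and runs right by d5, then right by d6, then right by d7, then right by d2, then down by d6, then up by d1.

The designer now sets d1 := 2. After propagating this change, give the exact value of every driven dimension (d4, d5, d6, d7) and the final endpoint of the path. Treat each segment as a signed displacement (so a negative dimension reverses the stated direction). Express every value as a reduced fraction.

Apply edit: d1 := 2
  d4 = 1 + d3 - d1 = 16
  d5 = d4 - d3 + d2/5 = -4/5
  d6 = d5 + 3 = 11/5
  d7 = d6 + 7 - 5 = 21/5
Walk from origin (0, 0):
  seg 1: right by d5 = -4/5 → (-4/5, 0)
  seg 2: right by d6 = 11/5 → (7/5, 0)
  seg 3: right by d7 = 21/5 → (28/5, 0)
  seg 4: right by d2 = 1 → (33/5, 0)
  seg 5: down by d6 = 11/5 → (33/5, -11/5)
  seg 6: up by d1 = 2 → (33/5, -1/5)

d4 = 16
d5 = -4/5
d6 = 11/5
d7 = 21/5
endpoint = (33/5, -1/5)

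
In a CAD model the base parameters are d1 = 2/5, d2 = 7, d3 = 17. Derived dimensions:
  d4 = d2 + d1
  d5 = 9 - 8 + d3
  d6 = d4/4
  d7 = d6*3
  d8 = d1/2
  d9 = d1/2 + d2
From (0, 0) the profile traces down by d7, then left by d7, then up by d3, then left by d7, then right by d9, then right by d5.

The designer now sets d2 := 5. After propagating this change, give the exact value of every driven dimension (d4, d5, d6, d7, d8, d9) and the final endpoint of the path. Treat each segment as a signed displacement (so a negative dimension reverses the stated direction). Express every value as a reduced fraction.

Apply edit: d2 := 5
  d4 = d2 + d1 = 27/5
  d5 = 9 - 8 + d3 = 18
  d6 = d4/4 = 27/20
  d7 = d6*3 = 81/20
  d8 = d1/2 = 1/5
  d9 = d1/2 + d2 = 26/5
Walk from origin (0, 0):
  seg 1: down by d7 = 81/20 → (0, -81/20)
  seg 2: left by d7 = 81/20 → (-81/20, -81/20)
  seg 3: up by d3 = 17 → (-81/20, 259/20)
  seg 4: left by d7 = 81/20 → (-81/10, 259/20)
  seg 5: right by d9 = 26/5 → (-29/10, 259/20)
  seg 6: right by d5 = 18 → (151/10, 259/20)

d4 = 27/5
d5 = 18
d6 = 27/20
d7 = 81/20
d8 = 1/5
d9 = 26/5
endpoint = (151/10, 259/20)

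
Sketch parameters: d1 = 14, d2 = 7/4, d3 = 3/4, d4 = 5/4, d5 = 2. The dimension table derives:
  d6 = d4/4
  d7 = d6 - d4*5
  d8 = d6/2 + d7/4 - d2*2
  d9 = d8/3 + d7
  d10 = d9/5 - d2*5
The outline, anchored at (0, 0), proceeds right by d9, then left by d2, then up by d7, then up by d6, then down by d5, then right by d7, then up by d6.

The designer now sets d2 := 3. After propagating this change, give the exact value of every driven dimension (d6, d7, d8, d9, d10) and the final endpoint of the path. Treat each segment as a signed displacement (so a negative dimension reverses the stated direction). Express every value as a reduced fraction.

Apply edit: d2 := 3
  d6 = d4/4 = 5/16
  d7 = d6 - d4*5 = -95/16
  d8 = d6/2 + d7/4 - d2*2 = -469/64
  d9 = d8/3 + d7 = -1609/192
  d10 = d9/5 - d2*5 = -16009/960
Walk from origin (0, 0):
  seg 1: right by d9 = -1609/192 → (-1609/192, 0)
  seg 2: left by d2 = 3 → (-2185/192, 0)
  seg 3: up by d7 = -95/16 → (-2185/192, -95/16)
  seg 4: up by d6 = 5/16 → (-2185/192, -45/8)
  seg 5: down by d5 = 2 → (-2185/192, -61/8)
  seg 6: right by d7 = -95/16 → (-3325/192, -61/8)
  seg 7: up by d6 = 5/16 → (-3325/192, -117/16)

d6 = 5/16
d7 = -95/16
d8 = -469/64
d9 = -1609/192
d10 = -16009/960
endpoint = (-3325/192, -117/16)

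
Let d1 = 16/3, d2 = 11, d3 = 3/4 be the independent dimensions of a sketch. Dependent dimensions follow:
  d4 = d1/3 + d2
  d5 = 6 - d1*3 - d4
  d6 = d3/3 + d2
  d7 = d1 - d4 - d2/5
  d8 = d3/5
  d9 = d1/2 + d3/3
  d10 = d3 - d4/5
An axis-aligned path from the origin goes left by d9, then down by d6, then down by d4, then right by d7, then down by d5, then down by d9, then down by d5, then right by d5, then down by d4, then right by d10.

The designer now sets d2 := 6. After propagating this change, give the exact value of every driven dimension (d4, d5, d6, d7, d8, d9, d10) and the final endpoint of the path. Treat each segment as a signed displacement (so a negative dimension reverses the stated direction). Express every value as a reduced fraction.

d4 = 70/9
d5 = -160/9
d6 = 25/4
d7 = -164/45
d8 = 3/20
d9 = 35/12
d10 = -29/36
endpoint = (-2263/90, 65/6)

Apply edit: d2 := 6
  d4 = d1/3 + d2 = 70/9
  d5 = 6 - d1*3 - d4 = -160/9
  d6 = d3/3 + d2 = 25/4
  d7 = d1 - d4 - d2/5 = -164/45
  d8 = d3/5 = 3/20
  d9 = d1/2 + d3/3 = 35/12
  d10 = d3 - d4/5 = -29/36
Walk from origin (0, 0):
  seg 1: left by d9 = 35/12 → (-35/12, 0)
  seg 2: down by d6 = 25/4 → (-35/12, -25/4)
  seg 3: down by d4 = 70/9 → (-35/12, -505/36)
  seg 4: right by d7 = -164/45 → (-1181/180, -505/36)
  seg 5: down by d5 = -160/9 → (-1181/180, 15/4)
  seg 6: down by d9 = 35/12 → (-1181/180, 5/6)
  seg 7: down by d5 = -160/9 → (-1181/180, 335/18)
  seg 8: right by d5 = -160/9 → (-4381/180, 335/18)
  seg 9: down by d4 = 70/9 → (-4381/180, 65/6)
  seg 10: right by d10 = -29/36 → (-2263/90, 65/6)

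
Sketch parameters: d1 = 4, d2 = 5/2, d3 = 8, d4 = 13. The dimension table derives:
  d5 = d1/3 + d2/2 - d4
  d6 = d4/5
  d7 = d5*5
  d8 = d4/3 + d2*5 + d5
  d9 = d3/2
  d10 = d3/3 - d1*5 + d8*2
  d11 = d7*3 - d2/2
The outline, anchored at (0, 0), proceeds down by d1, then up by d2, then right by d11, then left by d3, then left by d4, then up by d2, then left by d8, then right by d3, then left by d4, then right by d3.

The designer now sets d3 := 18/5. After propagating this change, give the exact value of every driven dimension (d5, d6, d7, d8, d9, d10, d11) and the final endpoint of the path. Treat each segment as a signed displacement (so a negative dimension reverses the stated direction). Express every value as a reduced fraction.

d5 = -125/12
d6 = 13/5
d7 = -625/12
d8 = 77/12
d9 = 9/5
d10 = -179/30
d11 = -315/2
endpoint = (-11179/60, 1)

Apply edit: d3 := 18/5
  d5 = d1/3 + d2/2 - d4 = -125/12
  d6 = d4/5 = 13/5
  d7 = d5*5 = -625/12
  d8 = d4/3 + d2*5 + d5 = 77/12
  d9 = d3/2 = 9/5
  d10 = d3/3 - d1*5 + d8*2 = -179/30
  d11 = d7*3 - d2/2 = -315/2
Walk from origin (0, 0):
  seg 1: down by d1 = 4 → (0, -4)
  seg 2: up by d2 = 5/2 → (0, -3/2)
  seg 3: right by d11 = -315/2 → (-315/2, -3/2)
  seg 4: left by d3 = 18/5 → (-1611/10, -3/2)
  seg 5: left by d4 = 13 → (-1741/10, -3/2)
  seg 6: up by d2 = 5/2 → (-1741/10, 1)
  seg 7: left by d8 = 77/12 → (-10831/60, 1)
  seg 8: right by d3 = 18/5 → (-2123/12, 1)
  seg 9: left by d4 = 13 → (-2279/12, 1)
  seg 10: right by d3 = 18/5 → (-11179/60, 1)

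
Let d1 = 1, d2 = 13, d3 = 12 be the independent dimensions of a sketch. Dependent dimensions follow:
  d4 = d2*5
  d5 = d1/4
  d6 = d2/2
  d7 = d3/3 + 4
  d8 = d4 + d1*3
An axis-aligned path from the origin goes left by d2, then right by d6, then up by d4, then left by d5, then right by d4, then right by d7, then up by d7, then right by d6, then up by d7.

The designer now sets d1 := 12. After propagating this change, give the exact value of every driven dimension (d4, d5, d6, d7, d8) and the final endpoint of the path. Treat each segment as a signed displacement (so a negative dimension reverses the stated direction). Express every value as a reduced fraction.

d4 = 65
d5 = 3
d6 = 13/2
d7 = 8
d8 = 101
endpoint = (70, 81)

Apply edit: d1 := 12
  d4 = d2*5 = 65
  d5 = d1/4 = 3
  d6 = d2/2 = 13/2
  d7 = d3/3 + 4 = 8
  d8 = d4 + d1*3 = 101
Walk from origin (0, 0):
  seg 1: left by d2 = 13 → (-13, 0)
  seg 2: right by d6 = 13/2 → (-13/2, 0)
  seg 3: up by d4 = 65 → (-13/2, 65)
  seg 4: left by d5 = 3 → (-19/2, 65)
  seg 5: right by d4 = 65 → (111/2, 65)
  seg 6: right by d7 = 8 → (127/2, 65)
  seg 7: up by d7 = 8 → (127/2, 73)
  seg 8: right by d6 = 13/2 → (70, 73)
  seg 9: up by d7 = 8 → (70, 81)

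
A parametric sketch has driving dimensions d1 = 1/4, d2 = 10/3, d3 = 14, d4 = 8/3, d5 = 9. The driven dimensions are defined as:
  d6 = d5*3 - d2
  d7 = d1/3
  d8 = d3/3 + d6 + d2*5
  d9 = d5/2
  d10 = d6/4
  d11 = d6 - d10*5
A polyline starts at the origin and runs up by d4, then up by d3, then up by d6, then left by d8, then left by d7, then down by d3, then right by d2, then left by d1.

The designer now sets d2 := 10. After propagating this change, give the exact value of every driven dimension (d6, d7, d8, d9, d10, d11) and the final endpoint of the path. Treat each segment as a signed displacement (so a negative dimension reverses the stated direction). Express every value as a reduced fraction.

d6 = 17
d7 = 1/12
d8 = 215/3
d9 = 9/2
d10 = 17/4
d11 = -17/4
endpoint = (-62, 59/3)

Apply edit: d2 := 10
  d6 = d5*3 - d2 = 17
  d7 = d1/3 = 1/12
  d8 = d3/3 + d6 + d2*5 = 215/3
  d9 = d5/2 = 9/2
  d10 = d6/4 = 17/4
  d11 = d6 - d10*5 = -17/4
Walk from origin (0, 0):
  seg 1: up by d4 = 8/3 → (0, 8/3)
  seg 2: up by d3 = 14 → (0, 50/3)
  seg 3: up by d6 = 17 → (0, 101/3)
  seg 4: left by d8 = 215/3 → (-215/3, 101/3)
  seg 5: left by d7 = 1/12 → (-287/4, 101/3)
  seg 6: down by d3 = 14 → (-287/4, 59/3)
  seg 7: right by d2 = 10 → (-247/4, 59/3)
  seg 8: left by d1 = 1/4 → (-62, 59/3)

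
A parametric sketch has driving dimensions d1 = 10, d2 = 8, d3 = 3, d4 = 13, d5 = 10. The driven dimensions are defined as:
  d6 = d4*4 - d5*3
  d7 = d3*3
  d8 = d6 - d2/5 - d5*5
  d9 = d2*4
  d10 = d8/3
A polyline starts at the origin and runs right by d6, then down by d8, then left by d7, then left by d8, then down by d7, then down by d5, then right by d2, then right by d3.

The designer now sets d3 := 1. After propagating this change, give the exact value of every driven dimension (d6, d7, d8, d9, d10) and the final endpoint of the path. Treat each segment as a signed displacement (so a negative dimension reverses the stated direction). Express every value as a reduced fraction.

Apply edit: d3 := 1
  d6 = d4*4 - d5*3 = 22
  d7 = d3*3 = 3
  d8 = d6 - d2/5 - d5*5 = -148/5
  d9 = d2*4 = 32
  d10 = d8/3 = -148/15
Walk from origin (0, 0):
  seg 1: right by d6 = 22 → (22, 0)
  seg 2: down by d8 = -148/5 → (22, 148/5)
  seg 3: left by d7 = 3 → (19, 148/5)
  seg 4: left by d8 = -148/5 → (243/5, 148/5)
  seg 5: down by d7 = 3 → (243/5, 133/5)
  seg 6: down by d5 = 10 → (243/5, 83/5)
  seg 7: right by d2 = 8 → (283/5, 83/5)
  seg 8: right by d3 = 1 → (288/5, 83/5)

d6 = 22
d7 = 3
d8 = -148/5
d9 = 32
d10 = -148/15
endpoint = (288/5, 83/5)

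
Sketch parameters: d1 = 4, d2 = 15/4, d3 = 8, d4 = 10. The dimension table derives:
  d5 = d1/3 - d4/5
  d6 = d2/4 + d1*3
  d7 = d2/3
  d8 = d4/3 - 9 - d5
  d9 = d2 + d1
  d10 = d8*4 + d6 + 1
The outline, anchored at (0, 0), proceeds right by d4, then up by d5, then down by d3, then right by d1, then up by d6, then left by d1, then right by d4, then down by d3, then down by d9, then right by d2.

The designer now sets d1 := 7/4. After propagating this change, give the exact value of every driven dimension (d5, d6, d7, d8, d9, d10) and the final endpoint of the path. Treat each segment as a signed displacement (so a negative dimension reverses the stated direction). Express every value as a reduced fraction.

Apply edit: d1 := 7/4
  d5 = d1/3 - d4/5 = -17/12
  d6 = d2/4 + d1*3 = 99/16
  d7 = d2/3 = 5/4
  d8 = d4/3 - 9 - d5 = -17/4
  d9 = d2 + d1 = 11/2
  d10 = d8*4 + d6 + 1 = -157/16
Walk from origin (0, 0):
  seg 1: right by d4 = 10 → (10, 0)
  seg 2: up by d5 = -17/12 → (10, -17/12)
  seg 3: down by d3 = 8 → (10, -113/12)
  seg 4: right by d1 = 7/4 → (47/4, -113/12)
  seg 5: up by d6 = 99/16 → (47/4, -155/48)
  seg 6: left by d1 = 7/4 → (10, -155/48)
  seg 7: right by d4 = 10 → (20, -155/48)
  seg 8: down by d3 = 8 → (20, -539/48)
  seg 9: down by d9 = 11/2 → (20, -803/48)
  seg 10: right by d2 = 15/4 → (95/4, -803/48)

d5 = -17/12
d6 = 99/16
d7 = 5/4
d8 = -17/4
d9 = 11/2
d10 = -157/16
endpoint = (95/4, -803/48)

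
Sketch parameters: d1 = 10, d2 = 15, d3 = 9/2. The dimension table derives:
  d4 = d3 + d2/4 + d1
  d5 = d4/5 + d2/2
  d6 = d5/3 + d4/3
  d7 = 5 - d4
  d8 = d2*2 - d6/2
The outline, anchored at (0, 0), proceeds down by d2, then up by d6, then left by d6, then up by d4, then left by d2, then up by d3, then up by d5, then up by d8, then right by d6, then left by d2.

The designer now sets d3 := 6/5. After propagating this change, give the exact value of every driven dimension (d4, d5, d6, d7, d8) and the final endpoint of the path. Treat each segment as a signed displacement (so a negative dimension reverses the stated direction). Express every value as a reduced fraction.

Apply edit: d3 := 6/5
  d4 = d3 + d2/4 + d1 = 299/20
  d5 = d4/5 + d2/2 = 1049/100
  d6 = d5/3 + d4/3 = 212/25
  d7 = 5 - d4 = -199/20
  d8 = d2*2 - d6/2 = 644/25
Walk from origin (0, 0):
  seg 1: down by d2 = 15 → (0, -15)
  seg 2: up by d6 = 212/25 → (0, -163/25)
  seg 3: left by d6 = 212/25 → (-212/25, -163/25)
  seg 4: up by d4 = 299/20 → (-212/25, 843/100)
  seg 5: left by d2 = 15 → (-587/25, 843/100)
  seg 6: up by d3 = 6/5 → (-587/25, 963/100)
  seg 7: up by d5 = 1049/100 → (-587/25, 503/25)
  seg 8: up by d8 = 644/25 → (-587/25, 1147/25)
  seg 9: right by d6 = 212/25 → (-15, 1147/25)
  seg 10: left by d2 = 15 → (-30, 1147/25)

d4 = 299/20
d5 = 1049/100
d6 = 212/25
d7 = -199/20
d8 = 644/25
endpoint = (-30, 1147/25)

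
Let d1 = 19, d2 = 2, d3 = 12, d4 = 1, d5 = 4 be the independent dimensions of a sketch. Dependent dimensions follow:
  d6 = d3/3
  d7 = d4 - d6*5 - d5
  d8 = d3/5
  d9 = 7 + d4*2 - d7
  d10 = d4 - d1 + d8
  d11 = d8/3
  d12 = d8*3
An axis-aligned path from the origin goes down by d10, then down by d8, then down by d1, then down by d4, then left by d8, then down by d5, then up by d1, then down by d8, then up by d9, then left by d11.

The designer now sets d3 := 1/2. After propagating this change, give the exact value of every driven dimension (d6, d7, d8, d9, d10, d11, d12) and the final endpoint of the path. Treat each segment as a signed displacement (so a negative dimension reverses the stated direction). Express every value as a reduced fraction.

Apply edit: d3 := 1/2
  d6 = d3/3 = 1/6
  d7 = d4 - d6*5 - d5 = -23/6
  d8 = d3/5 = 1/10
  d9 = 7 + d4*2 - d7 = 77/6
  d10 = d4 - d1 + d8 = -179/10
  d11 = d8/3 = 1/30
  d12 = d8*3 = 3/10
Walk from origin (0, 0):
  seg 1: down by d10 = -179/10 → (0, 179/10)
  seg 2: down by d8 = 1/10 → (0, 89/5)
  seg 3: down by d1 = 19 → (0, -6/5)
  seg 4: down by d4 = 1 → (0, -11/5)
  seg 5: left by d8 = 1/10 → (-1/10, -11/5)
  seg 6: down by d5 = 4 → (-1/10, -31/5)
  seg 7: up by d1 = 19 → (-1/10, 64/5)
  seg 8: down by d8 = 1/10 → (-1/10, 127/10)
  seg 9: up by d9 = 77/6 → (-1/10, 383/15)
  seg 10: left by d11 = 1/30 → (-2/15, 383/15)

d6 = 1/6
d7 = -23/6
d8 = 1/10
d9 = 77/6
d10 = -179/10
d11 = 1/30
d12 = 3/10
endpoint = (-2/15, 383/15)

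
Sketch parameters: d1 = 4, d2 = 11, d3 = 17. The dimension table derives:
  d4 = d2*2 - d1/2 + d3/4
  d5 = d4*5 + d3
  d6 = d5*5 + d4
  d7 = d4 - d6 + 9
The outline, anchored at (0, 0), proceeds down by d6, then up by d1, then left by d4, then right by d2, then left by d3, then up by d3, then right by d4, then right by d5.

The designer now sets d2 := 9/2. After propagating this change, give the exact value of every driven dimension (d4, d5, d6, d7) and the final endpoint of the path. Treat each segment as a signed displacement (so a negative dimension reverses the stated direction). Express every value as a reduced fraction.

d4 = 45/4
d5 = 293/4
d6 = 755/2
d7 = -1429/4
endpoint = (243/4, -713/2)

Apply edit: d2 := 9/2
  d4 = d2*2 - d1/2 + d3/4 = 45/4
  d5 = d4*5 + d3 = 293/4
  d6 = d5*5 + d4 = 755/2
  d7 = d4 - d6 + 9 = -1429/4
Walk from origin (0, 0):
  seg 1: down by d6 = 755/2 → (0, -755/2)
  seg 2: up by d1 = 4 → (0, -747/2)
  seg 3: left by d4 = 45/4 → (-45/4, -747/2)
  seg 4: right by d2 = 9/2 → (-27/4, -747/2)
  seg 5: left by d3 = 17 → (-95/4, -747/2)
  seg 6: up by d3 = 17 → (-95/4, -713/2)
  seg 7: right by d4 = 45/4 → (-25/2, -713/2)
  seg 8: right by d5 = 293/4 → (243/4, -713/2)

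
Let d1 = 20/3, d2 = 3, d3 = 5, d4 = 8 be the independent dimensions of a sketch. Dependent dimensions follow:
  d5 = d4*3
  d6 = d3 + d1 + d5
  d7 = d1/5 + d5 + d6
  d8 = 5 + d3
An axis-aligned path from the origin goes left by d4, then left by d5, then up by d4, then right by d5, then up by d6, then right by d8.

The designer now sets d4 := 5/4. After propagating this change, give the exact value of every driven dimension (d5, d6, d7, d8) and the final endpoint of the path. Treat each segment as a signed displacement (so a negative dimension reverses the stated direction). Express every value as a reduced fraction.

Apply edit: d4 := 5/4
  d5 = d4*3 = 15/4
  d6 = d3 + d1 + d5 = 185/12
  d7 = d1/5 + d5 + d6 = 41/2
  d8 = 5 + d3 = 10
Walk from origin (0, 0):
  seg 1: left by d4 = 5/4 → (-5/4, 0)
  seg 2: left by d5 = 15/4 → (-5, 0)
  seg 3: up by d4 = 5/4 → (-5, 5/4)
  seg 4: right by d5 = 15/4 → (-5/4, 5/4)
  seg 5: up by d6 = 185/12 → (-5/4, 50/3)
  seg 6: right by d8 = 10 → (35/4, 50/3)

d5 = 15/4
d6 = 185/12
d7 = 41/2
d8 = 10
endpoint = (35/4, 50/3)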